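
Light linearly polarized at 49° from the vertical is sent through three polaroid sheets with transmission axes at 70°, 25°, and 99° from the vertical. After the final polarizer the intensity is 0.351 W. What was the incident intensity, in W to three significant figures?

I₀ ≈ 10.6 W

I₁ = I₀ cos²(70° − 49°) = I₀ cos²(21°) = 0.8716 I₀.
I₂ = I₁ cos²(25° − 70°) = 0.8716 I₀ · cos²(45°) = 0.4358 I₀.
I₃ = I₂ cos²(99° − 25°) = 0.4358 I₀ · cos²(74°) = 0.03311 I₀.
So 0.351 W = 0.03311 I₀, giving I₀ = 0.351/0.03311 = 10.6 W.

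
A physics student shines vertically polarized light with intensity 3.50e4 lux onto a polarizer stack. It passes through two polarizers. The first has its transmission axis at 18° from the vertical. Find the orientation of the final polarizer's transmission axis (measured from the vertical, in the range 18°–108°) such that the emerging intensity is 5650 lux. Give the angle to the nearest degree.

By Malus's law, I₁ = I₀ cos²(18° − 0°) = I₀ cos²(18°) = 0.9045 I₀.
Target fraction: 5650 / 3.50e4 lux = 0.1614 of I₀.
Need I₂/I₀ = 0.1614, so cos²(θ − 18°) = 0.1614 / 0.9045 = 0.1785.
θ − 18° = arccos(√0.1785) = 65.0°, giving θ ≈ 18 + 65.0 = 83.0°.

θ ≈ 83°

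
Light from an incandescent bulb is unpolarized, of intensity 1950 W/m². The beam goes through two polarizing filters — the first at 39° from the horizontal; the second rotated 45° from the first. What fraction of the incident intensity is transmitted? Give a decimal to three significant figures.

Unpolarized light through the first polarizer → I₁ = 1950 W/m²/2 = 975 W/m², polarized at 39°.
I₂ = I₁ · cos²(45°) = 975 · 0.5 = 487.5 W/m².
Transmitted fraction = 0.25.

I/I₀ ≈ 0.250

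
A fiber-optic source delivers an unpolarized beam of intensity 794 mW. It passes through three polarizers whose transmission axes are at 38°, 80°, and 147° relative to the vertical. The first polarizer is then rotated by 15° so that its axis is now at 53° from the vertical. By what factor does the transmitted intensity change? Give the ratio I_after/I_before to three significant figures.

I_new/I_old ≈ 1.44

Before rotation:
Unpolarized light through the first polarizer → I₁ = ½ I₀, now polarized at 38°.
I₂ = I₁ cos²(80° − 38°) = 0.5 I₀ · cos²(42°) = 0.2761 I₀.
I₃ = I₂ cos²(147° − 80°) = 0.2761 I₀ · cos²(67°) = 0.04216 I₀.
After rotation:
Unpolarized light through the first polarizer → I₁ = ½ I₀, now polarized at 53°.
I₂ = I₁ cos²(80° − 53°) = 0.5 I₀ · cos²(27°) = 0.3969 I₀.
I₃ = I₂ cos²(147° − 80°) = 0.3969 I₀ · cos²(67°) = 0.0606 I₀.
Ratio = 0.0606 / 0.04216 = 1.438.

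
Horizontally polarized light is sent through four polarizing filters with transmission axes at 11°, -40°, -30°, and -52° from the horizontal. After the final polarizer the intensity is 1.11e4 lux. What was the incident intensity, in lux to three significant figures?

I₀ ≈ 3.49e4 lux

I₁ = I₀ cos²(11° − 0°) = I₀ cos²(11°) = 0.9636 I₀.
I₂ = I₁ cos²(-40° − 11°) = 0.9636 I₀ · cos²(51°) = 0.3816 I₀.
I₃ = I₂ cos²(-30° + 40°) = 0.3816 I₀ · cos²(10°) = 0.3701 I₀.
I₄ = I₃ cos²(-52° + 30°) = 0.3701 I₀ · cos²(22°) = 0.3182 I₀.
So 1.11e4 lux = 0.3182 I₀, giving I₀ = 1.11e4/0.3182 = 3.489e+04 lux.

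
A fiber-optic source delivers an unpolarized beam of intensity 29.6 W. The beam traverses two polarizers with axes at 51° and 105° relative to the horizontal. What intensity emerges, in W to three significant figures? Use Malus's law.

I ≈ 5.11 W

Unpolarized light through the first polarizer → I₁ = 29.6 W/2 = 14.8 W, polarized at 51°.
I₂ = I₁ · cos²(54°) = 14.8 · 0.3455 = 5.113 W.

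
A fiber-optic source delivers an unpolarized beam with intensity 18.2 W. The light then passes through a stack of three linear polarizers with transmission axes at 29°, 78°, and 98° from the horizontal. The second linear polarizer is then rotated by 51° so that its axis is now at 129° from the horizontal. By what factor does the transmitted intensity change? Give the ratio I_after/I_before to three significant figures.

I_new/I_old ≈ 0.0583

Before rotation:
Unpolarized light through the first polarizer → I₁ = ½ I₀, now polarized at 29°.
I₂ = I₁ cos²(78° − 29°) = 0.5 I₀ · cos²(49°) = 0.2152 I₀.
I₃ = I₂ cos²(98° − 78°) = 0.2152 I₀ · cos²(20°) = 0.19 I₀.
After rotation:
Unpolarized light through the first polarizer → I₁ = ½ I₀, now polarized at 29°.
Angle between axes 1 and 2: 80°. I₂ = 0.5 I₀ · cos²(80°) = 0.01508 I₀.
I₃ = I₂ cos²(98° − 129°) = 0.01508 I₀ · cos²(31°) = 0.01108 I₀.
Ratio = 0.01108 / 0.19 = 0.05829.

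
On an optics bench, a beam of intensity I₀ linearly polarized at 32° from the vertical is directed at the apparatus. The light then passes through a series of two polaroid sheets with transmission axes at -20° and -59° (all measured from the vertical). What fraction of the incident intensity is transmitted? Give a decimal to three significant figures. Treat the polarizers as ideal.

By Malus's law, I₁ = I₀ cos²(-20° − 32°) = I₀ cos²(52°) = 0.379 I₀.
I₂ = I₁ cos²(-59° + 20°) = 0.379 I₀ · cos²(39°) = 0.2289 I₀.
Transmitted fraction = 0.2289.

≈ 0.229 I₀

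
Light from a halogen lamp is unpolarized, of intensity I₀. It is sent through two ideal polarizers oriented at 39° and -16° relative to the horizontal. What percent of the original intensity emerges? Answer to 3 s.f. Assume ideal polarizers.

≈ 16.4%

Unpolarized light through the first polarizer → I₁ = ½ I₀, now polarized at 39°.
I₂ = I₁ cos²(-16° − 39°) = 0.5 I₀ · cos²(55°) = 0.1645 I₀.
That is 16.45% of the incident intensity.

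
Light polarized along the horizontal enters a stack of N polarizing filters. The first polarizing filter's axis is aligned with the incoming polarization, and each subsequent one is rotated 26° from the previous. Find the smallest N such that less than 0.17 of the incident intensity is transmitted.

N = 10

First polarizer is aligned with the polarization: full transmission.
Each further stage multiplies by cos²(26°) = 0.8078.
After N polarizers: T = 0.8078^(N−1). Require T < 0.17 ⇒ N−1 > ln(0.17)/ln(0.8078) = 8.30, so N−1 ≥ 9 and N = 10.
Check: N=10 gives T = 0.1465 < 0.17; N=9 gives T = 0.1814.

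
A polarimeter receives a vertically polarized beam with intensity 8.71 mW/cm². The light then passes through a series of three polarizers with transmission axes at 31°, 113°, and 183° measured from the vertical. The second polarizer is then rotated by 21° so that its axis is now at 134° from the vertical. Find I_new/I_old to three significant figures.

Before rotation:
I₁ = I₀ cos²(31° − 0°) = I₀ cos²(31°) = 0.7347 I₀.
I₂ = I₁ cos²(113° − 31°) = 0.7347 I₀ · cos²(82°) = 0.01423 I₀.
I₃ = I₂ cos²(183° − 113°) = 0.01423 I₀ · cos²(70°) = 0.001665 I₀.
After rotation:
I₁ = I₀ cos²(31° − 0°) = I₀ cos²(31°) = 0.7347 I₀.
Angle between axes 1 and 2: 77°. I₂ = 0.7347 I₀ · cos²(77°) = 0.03718 I₀.
I₃ = I₂ cos²(183° − 134°) = 0.03718 I₀ · cos²(49°) = 0.016 I₀.
Ratio = 0.016 / 0.001665 = 9.613.

I_new/I_old ≈ 9.61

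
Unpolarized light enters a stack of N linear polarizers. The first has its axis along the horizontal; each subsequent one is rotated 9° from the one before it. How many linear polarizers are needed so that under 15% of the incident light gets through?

N = 50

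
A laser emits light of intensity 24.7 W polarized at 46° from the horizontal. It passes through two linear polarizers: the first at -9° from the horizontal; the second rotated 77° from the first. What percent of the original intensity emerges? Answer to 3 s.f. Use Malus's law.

By Malus's law, I₁ = 24.7 W · cos²(55°) = 8.126 W.
I₂ = I₁ · cos²(77°) = 8.126 · 0.0506 = 0.4112 W.
That is 1.665% of the incident intensity.

≈ 1.66%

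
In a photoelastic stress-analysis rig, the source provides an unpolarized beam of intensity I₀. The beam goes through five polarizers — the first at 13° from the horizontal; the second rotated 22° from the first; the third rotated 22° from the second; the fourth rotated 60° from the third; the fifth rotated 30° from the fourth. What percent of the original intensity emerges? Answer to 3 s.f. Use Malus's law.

≈ 6.93%

Unpolarized light through the first polarizer → I₁ = ½ I₀, now polarized at 13°.
I₂ = I₁ cos²(22°) = 0.5 · 0.8597 I₀ = 0.4298 I₀.
I₃ = I₂ cos²(22°) = 0.4298 · 0.8597 I₀ = 0.3695 I₀.
I₄ = I₃ cos²(60°) = 0.3695 · 0.25 I₀ = 0.09238 I₀.
I₅ = I₄ cos²(30°) = 0.09238 · 0.75 I₀ = 0.06928 I₀.
That is 6.928% of the incident intensity.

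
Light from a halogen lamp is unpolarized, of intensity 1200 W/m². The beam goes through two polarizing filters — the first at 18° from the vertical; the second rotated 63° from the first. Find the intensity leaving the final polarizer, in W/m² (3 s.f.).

I ≈ 124 W/m²

Unpolarized light through the first polarizer → I₁ = 1200 W/m²/2 = 600 W/m², polarized at 18°.
I₂ = I₁ · cos²(63°) = 600 · 0.2061 = 123.7 W/m².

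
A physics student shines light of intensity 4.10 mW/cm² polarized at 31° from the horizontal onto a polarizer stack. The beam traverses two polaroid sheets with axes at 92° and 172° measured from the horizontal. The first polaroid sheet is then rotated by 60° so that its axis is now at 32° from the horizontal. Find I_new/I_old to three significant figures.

I_new/I_old ≈ 82.8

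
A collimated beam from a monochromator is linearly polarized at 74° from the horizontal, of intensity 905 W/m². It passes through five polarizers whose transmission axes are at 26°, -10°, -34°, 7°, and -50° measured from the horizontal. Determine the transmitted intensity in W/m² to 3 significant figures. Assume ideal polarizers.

I ≈ 37.4 W/m²

I₁ = 905 W/m² · cos²(48°) = 405.2 W/m².
I₂ = I₁ · cos²(36°) = 405.2 · 0.6545 = 265.2 W/m².
I₃ = I₂ · cos²(24°) = 265.2 · 0.8346 = 221.3 W/m².
I₄ = I₃ · cos²(41°) = 221.3 · 0.5696 = 126.1 W/m².
I₅ = I₄ · cos²(57°) = 126.1 · 0.2966 = 37.4 W/m².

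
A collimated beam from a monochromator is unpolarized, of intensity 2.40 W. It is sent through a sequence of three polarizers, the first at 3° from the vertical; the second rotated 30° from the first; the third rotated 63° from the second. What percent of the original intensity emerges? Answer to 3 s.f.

≈ 7.73%

Unpolarized light through the first polarizer → I₁ = 2.40 W/2 = 1.2 W, polarized at 3°.
I₂ = I₁ · cos²(30°) = 1.2 · 0.75 = 0.9 W.
I₃ = I₂ · cos²(63°) = 0.9 · 0.2061 = 0.1855 W.
That is 7.729% of the incident intensity.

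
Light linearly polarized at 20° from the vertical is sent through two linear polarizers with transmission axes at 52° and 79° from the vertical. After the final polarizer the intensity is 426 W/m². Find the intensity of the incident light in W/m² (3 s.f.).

I₀ ≈ 746 W/m²

By Malus's law, I₁ = I₀ cos²(52° − 20°) = I₀ cos²(32°) = 0.7192 I₀.
I₂ = I₁ cos²(79° − 52°) = 0.7192 I₀ · cos²(27°) = 0.571 I₀.
So 426 W/m² = 0.571 I₀, giving I₀ = 426/0.571 = 746.1 W/m².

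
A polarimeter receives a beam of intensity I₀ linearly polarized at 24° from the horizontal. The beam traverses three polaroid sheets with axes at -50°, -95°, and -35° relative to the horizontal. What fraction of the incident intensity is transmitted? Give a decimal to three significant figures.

I₁ = I₀ cos²(-50° − 24°) = I₀ cos²(74°) = 0.07598 I₀.
I₂ = I₁ cos²(-95° + 50°) = 0.07598 I₀ · cos²(45°) = 0.03799 I₀.
I₃ = I₂ cos²(-35° + 95°) = 0.03799 I₀ · cos²(60°) = 0.009497 I₀.
Transmitted fraction = 0.009497.

≈ 0.00950 I₀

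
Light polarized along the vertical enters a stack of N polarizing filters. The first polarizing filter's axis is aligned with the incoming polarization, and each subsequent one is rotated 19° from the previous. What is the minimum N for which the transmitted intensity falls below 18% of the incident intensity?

N = 17

First polarizer is aligned with the polarization: full transmission.
Each further stage multiplies by cos²(19°) = 0.894.
After N polarizers: T = 0.894^(N−1). Require T < 0.18 ⇒ N−1 > ln(0.18)/ln(0.894) = 15.30, so N−1 ≥ 16 and N = 17.
Check: N=17 gives T = 0.1665 < 0.18; N=16 gives T = 0.1863.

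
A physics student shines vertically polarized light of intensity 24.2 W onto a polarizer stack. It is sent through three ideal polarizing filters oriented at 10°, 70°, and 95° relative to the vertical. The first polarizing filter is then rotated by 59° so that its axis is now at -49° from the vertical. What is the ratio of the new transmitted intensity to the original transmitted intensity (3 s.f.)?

I_new/I_old ≈ 0.417

Before rotation:
I₁ = I₀ cos²(10° − 0°) = I₀ cos²(10°) = 0.9698 I₀.
I₂ = I₁ cos²(70° − 10°) = 0.9698 I₀ · cos²(60°) = 0.2425 I₀.
I₃ = I₂ cos²(95° − 70°) = 0.2425 I₀ · cos²(25°) = 0.1992 I₀.
After rotation:
I₁ = I₀ cos²(-49° − 0°) = I₀ cos²(49°) = 0.4304 I₀.
Angle between axes 1 and 2: 61°. I₂ = 0.4304 I₀ · cos²(61°) = 0.1012 I₀.
I₃ = I₂ cos²(95° − 70°) = 0.1012 I₀ · cos²(25°) = 0.0831 I₀.
Ratio = 0.0831 / 0.1992 = 0.4172.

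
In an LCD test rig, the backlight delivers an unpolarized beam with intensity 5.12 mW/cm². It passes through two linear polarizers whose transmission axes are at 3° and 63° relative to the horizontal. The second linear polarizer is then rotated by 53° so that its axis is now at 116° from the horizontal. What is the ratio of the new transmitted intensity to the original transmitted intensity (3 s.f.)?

Before rotation:
Unpolarized light through the first polarizer → I₁ = ½ I₀, now polarized at 3°.
I₂ = I₁ cos²(63° − 3°) = 0.5 I₀ · cos²(60°) = 0.125 I₀.
After rotation:
Unpolarized light through the first polarizer → I₁ = ½ I₀, now polarized at 3°.
Angle between axes 1 and 2: 67°. I₂ = 0.5 I₀ · cos²(67°) = 0.07634 I₀.
Ratio = 0.07634 / 0.125 = 0.6107.

I_new/I_old ≈ 0.611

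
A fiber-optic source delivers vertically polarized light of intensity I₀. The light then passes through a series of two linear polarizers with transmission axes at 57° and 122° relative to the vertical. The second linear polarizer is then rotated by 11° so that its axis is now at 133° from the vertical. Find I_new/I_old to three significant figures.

Before rotation:
I₁ = I₀ cos²(57° − 0°) = I₀ cos²(57°) = 0.2966 I₀.
I₂ = I₁ cos²(122° − 57°) = 0.2966 I₀ · cos²(65°) = 0.05298 I₀.
After rotation:
I₁ = I₀ cos²(57° − 0°) = I₀ cos²(57°) = 0.2966 I₀.
I₂ = I₁ cos²(133° − 57°) = 0.2966 I₀ · cos²(76°) = 0.01736 I₀.
Ratio = 0.01736 / 0.05298 = 0.3277.

I_new/I_old ≈ 0.328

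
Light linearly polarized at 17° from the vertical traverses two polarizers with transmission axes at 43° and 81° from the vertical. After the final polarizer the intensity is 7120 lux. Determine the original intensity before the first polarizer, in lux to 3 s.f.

I₀ ≈ 1.42e4 lux

I₁ = I₀ cos²(43° − 17°) = I₀ cos²(26°) = 0.8078 I₀.
I₂ = I₁ cos²(81° − 43°) = 0.8078 I₀ · cos²(38°) = 0.5016 I₀.
So 7120 lux = 0.5016 I₀, giving I₀ = 7120/0.5016 = 1.419e+04 lux.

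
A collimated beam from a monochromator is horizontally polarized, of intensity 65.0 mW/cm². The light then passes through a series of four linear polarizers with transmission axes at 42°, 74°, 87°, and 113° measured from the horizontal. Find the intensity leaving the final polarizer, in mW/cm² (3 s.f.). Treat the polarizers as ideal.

I ≈ 19.8 mW/cm²

I₁ = 65.0 mW/cm² · cos²(42°) = 35.9 mW/cm².
I₂ = I₁ · cos²(32°) = 35.9 · 0.7192 = 25.82 mW/cm².
I₃ = I₂ · cos²(13°) = 25.82 · 0.9494 = 24.51 mW/cm².
I₄ = I₃ · cos²(26°) = 24.51 · 0.8078 = 19.8 mW/cm².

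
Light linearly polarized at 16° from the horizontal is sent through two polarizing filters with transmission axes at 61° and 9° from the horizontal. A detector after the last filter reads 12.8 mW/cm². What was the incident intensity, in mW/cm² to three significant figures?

I₀ ≈ 67.5 mW/cm²

By Malus's law, I₁ = I₀ cos²(61° − 16°) = I₀ cos²(45°) = 0.5 I₀.
I₂ = I₁ cos²(9° − 61°) = 0.5 I₀ · cos²(52°) = 0.1895 I₀.
So 12.8 mW/cm² = 0.1895 I₀, giving I₀ = 12.8/0.1895 = 67.54 mW/cm².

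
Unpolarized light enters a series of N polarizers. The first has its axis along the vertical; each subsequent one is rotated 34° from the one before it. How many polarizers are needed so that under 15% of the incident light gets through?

N = 5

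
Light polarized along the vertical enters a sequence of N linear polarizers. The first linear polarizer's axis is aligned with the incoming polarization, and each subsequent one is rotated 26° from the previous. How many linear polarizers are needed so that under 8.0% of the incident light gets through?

N = 13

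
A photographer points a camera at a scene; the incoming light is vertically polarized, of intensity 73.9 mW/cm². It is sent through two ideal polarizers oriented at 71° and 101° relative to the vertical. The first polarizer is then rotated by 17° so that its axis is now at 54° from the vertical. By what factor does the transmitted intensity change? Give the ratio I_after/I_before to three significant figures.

I_new/I_old ≈ 2.02

Before rotation:
By Malus's law, I₁ = I₀ cos²(71° − 0°) = I₀ cos²(71°) = 0.106 I₀.
I₂ = I₁ cos²(101° − 71°) = 0.106 I₀ · cos²(30°) = 0.0795 I₀.
After rotation:
I₁ = I₀ cos²(54° − 0°) = I₀ cos²(54°) = 0.3455 I₀.
I₂ = I₁ cos²(101° − 54°) = 0.3455 I₀ · cos²(47°) = 0.1607 I₀.
Ratio = 0.1607 / 0.0795 = 2.021.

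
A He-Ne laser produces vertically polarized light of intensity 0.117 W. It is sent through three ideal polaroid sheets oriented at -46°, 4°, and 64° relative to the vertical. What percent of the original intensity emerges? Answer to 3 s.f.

≈ 4.98%

By Malus's law, I₁ = 0.117 W · cos²(46°) = 0.05646 W.
I₂ = I₁ · cos²(50°) = 0.05646 · 0.4132 = 0.02333 W.
I₃ = I₂ · cos²(60°) = 0.02333 · 0.25 = 0.005832 W.
That is 4.984% of the incident intensity.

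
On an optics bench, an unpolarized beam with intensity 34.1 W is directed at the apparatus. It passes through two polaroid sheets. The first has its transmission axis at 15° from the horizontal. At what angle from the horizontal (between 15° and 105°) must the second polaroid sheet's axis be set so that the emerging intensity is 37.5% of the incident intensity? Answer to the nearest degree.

θ ≈ 45°

Unpolarized light through the first polarizer → I₁ = ½ I₀, now polarized at 15°.
Need I₂/I₀ = 0.375, so cos²(θ − 15°) = 0.375 / 0.5 = 0.75.
θ − 15° = arccos(√0.75) = 30.0°, giving θ ≈ 15 + 30.0 = 45.0°.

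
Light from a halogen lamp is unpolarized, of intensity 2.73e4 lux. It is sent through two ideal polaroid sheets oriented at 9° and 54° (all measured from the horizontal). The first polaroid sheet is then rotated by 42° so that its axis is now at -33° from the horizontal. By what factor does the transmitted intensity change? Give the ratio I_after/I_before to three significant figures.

Before rotation:
Unpolarized light through the first polarizer → I₁ = ½ I₀, now polarized at 9°.
I₂ = I₁ cos²(54° − 9°) = 0.5 I₀ · cos²(45°) = 0.25 I₀.
After rotation:
Unpolarized light through the first polarizer → I₁ = ½ I₀, now polarized at -33°.
I₂ = I₁ cos²(54° + 33°) = 0.5 I₀ · cos²(87°) = 0.00137 I₀.
Ratio = 0.00137 / 0.25 = 0.005478.

I_new/I_old ≈ 0.00548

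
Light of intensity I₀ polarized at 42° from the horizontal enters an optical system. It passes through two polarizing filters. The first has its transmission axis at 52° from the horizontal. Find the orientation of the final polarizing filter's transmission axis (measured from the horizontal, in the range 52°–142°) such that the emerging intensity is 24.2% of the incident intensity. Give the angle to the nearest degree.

I₁ = I₀ cos²(52° − 42°) = I₀ cos²(10°) = 0.9698 I₀.
Need I₂/I₀ = 0.242, so cos²(θ − 52°) = 0.242 / 0.9698 = 0.2495.
θ − 52° = arccos(√0.2495) = 60.0°, giving θ ≈ 52 + 60.0 = 112.0°.

θ ≈ 112°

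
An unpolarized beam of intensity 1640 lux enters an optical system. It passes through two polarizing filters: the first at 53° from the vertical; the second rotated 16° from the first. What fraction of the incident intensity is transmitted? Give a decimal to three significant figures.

I/I₀ ≈ 0.462

Unpolarized light through the first polarizer → I₁ = 1640 lux/2 = 820 lux, polarized at 53°.
I₂ = I₁ · cos²(16°) = 820 · 0.924 = 757.7 lux.
Transmitted fraction = 0.462.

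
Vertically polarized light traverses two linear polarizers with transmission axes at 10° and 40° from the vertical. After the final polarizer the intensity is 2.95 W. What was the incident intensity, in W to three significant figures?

By Malus's law, I₁ = I₀ cos²(10° − 0°) = I₀ cos²(10°) = 0.9698 I₀.
I₂ = I₁ cos²(40° − 10°) = 0.9698 I₀ · cos²(30°) = 0.7274 I₀.
So 2.95 W = 0.7274 I₀, giving I₀ = 2.95/0.7274 = 4.056 W.

I₀ ≈ 4.06 W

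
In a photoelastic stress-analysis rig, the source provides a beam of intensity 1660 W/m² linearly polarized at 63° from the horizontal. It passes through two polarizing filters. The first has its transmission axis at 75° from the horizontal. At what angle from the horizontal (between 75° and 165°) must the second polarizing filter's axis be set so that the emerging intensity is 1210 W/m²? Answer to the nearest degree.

θ ≈ 104°

I₁ = I₀ cos²(75° − 63°) = I₀ cos²(12°) = 0.9568 I₀.
Target fraction: 1210 / 1660 W/m² = 0.7289 of I₀.
Need I₂/I₀ = 0.7289, so cos²(θ − 75°) = 0.7289 / 0.9568 = 0.7618.
θ − 75° = arccos(√0.7618) = 29.2°, giving θ ≈ 75 + 29.2 = 104.2°.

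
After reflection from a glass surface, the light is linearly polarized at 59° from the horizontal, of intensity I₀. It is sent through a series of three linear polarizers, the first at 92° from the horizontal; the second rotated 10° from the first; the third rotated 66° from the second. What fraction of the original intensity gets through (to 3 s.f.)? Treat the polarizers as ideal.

≈ 0.113 I₀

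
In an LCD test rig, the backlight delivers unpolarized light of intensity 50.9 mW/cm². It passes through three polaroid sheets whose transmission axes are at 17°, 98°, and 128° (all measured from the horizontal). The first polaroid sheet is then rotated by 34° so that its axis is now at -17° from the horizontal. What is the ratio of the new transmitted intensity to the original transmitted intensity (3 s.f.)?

Before rotation:
Unpolarized light through the first polarizer → I₁ = ½ I₀, now polarized at 17°.
I₂ = I₁ cos²(98° − 17°) = 0.5 I₀ · cos²(81°) = 0.01224 I₀.
I₃ = I₂ cos²(128° − 98°) = 0.01224 I₀ · cos²(30°) = 0.009177 I₀.
After rotation:
Unpolarized light through the first polarizer → I₁ = ½ I₀, now polarized at -17°.
Angle between axes 1 and 2: 65°. I₂ = 0.5 I₀ · cos²(65°) = 0.0893 I₀.
I₃ = I₂ cos²(128° − 98°) = 0.0893 I₀ · cos²(30°) = 0.06698 I₀.
Ratio = 0.06698 / 0.009177 = 7.298.

I_new/I_old ≈ 7.30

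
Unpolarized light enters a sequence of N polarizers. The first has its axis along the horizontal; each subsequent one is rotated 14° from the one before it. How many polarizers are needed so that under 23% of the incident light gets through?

N = 14

First polarizer halves the unpolarized light: factor 1/2.
Each further stage multiplies by cos²(14°) = 0.9415.
After N polarizers: T = 0.5·0.9415^(N−1). Require T < 0.23 ⇒ N−1 > ln(0.23/0.5)/ln(0.9415) = 12.88, so N−1 ≥ 13 and N = 14.
Check: N=14 gives T = 0.2283 < 0.23; N=13 gives T = 0.2425.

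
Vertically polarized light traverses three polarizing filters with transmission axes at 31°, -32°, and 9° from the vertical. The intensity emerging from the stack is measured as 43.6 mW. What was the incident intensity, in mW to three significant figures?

I₁ = I₀ cos²(31° − 0°) = I₀ cos²(31°) = 0.7347 I₀.
I₂ = I₁ cos²(-32° − 31°) = 0.7347 I₀ · cos²(63°) = 0.1514 I₀.
I₃ = I₂ cos²(9° + 32°) = 0.1514 I₀ · cos²(41°) = 0.08626 I₀.
So 43.6 mW = 0.08626 I₀, giving I₀ = 43.6/0.08626 = 505.5 mW.

I₀ ≈ 505 mW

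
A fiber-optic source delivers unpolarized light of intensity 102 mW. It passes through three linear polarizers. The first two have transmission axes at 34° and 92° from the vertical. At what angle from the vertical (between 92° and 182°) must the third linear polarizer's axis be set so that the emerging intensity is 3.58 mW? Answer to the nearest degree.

Unpolarized light through the first polarizer → I₁ = ½ I₀, now polarized at 34°.
I₂ = I₁ cos²(92° − 34°) = 0.5 I₀ · cos²(58°) = 0.1404 I₀.
Target fraction: 3.58 / 102 mW = 0.0351 of I₀.
Need I₃/I₀ = 0.0351, so cos²(θ − 92°) = 0.0351 / 0.1404 = 0.25.
θ − 92° = arccos(√0.25) = 60.0°, giving θ ≈ 92 + 60.0 = 152.0°.

θ ≈ 152°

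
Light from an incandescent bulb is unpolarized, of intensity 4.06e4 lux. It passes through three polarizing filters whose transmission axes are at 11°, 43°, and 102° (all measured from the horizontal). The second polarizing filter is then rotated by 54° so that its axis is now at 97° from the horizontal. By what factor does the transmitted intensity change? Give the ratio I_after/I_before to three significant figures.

Before rotation:
Unpolarized light through the first polarizer → I₁ = ½ I₀, now polarized at 11°.
I₂ = I₁ cos²(43° − 11°) = 0.5 I₀ · cos²(32°) = 0.3596 I₀.
I₃ = I₂ cos²(102° − 43°) = 0.3596 I₀ · cos²(59°) = 0.09539 I₀.
After rotation:
Unpolarized light through the first polarizer → I₁ = ½ I₀, now polarized at 11°.
I₂ = I₁ cos²(97° − 11°) = 0.5 I₀ · cos²(86°) = 0.002433 I₀.
I₃ = I₂ cos²(102° − 97°) = 0.002433 I₀ · cos²(5°) = 0.002415 I₀.
Ratio = 0.002415 / 0.09539 = 0.02531.

I_new/I_old ≈ 0.0253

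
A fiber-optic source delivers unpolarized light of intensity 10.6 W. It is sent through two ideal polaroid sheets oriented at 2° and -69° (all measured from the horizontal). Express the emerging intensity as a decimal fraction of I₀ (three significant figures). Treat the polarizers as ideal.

Unpolarized light through the first polarizer → I₁ = 10.6 W/2 = 5.3 W, polarized at 2°.
I₂ = I₁ · cos²(71°) = 5.3 · 0.106 = 0.5618 W.
Transmitted fraction = 0.053.

I/I₀ ≈ 0.0530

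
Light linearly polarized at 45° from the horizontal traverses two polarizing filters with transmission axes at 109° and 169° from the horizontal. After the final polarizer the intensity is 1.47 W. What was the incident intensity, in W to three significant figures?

I₀ ≈ 30.6 W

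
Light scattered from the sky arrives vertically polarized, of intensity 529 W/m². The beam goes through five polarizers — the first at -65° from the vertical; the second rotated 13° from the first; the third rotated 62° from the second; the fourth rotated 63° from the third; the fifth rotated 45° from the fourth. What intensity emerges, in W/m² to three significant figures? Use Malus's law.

I ≈ 2.04 W/m²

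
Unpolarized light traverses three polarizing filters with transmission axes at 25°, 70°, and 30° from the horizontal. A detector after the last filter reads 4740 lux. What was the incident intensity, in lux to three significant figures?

I₀ ≈ 3.23e4 lux

Unpolarized light through the first polarizer → I₁ = ½ I₀, now polarized at 25°.
I₂ = I₁ cos²(70° − 25°) = 0.5 I₀ · cos²(45°) = 0.25 I₀.
I₃ = I₂ cos²(30° − 70°) = 0.25 I₀ · cos²(40°) = 0.1467 I₀.
So 4740 lux = 0.1467 I₀, giving I₀ = 4740/0.1467 = 3.231e+04 lux.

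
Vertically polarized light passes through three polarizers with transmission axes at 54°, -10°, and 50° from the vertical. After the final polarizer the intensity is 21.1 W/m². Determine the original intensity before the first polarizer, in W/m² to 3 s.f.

By Malus's law, I₁ = I₀ cos²(54° − 0°) = I₀ cos²(54°) = 0.3455 I₀.
I₂ = I₁ cos²(-10° − 54°) = 0.3455 I₀ · cos²(64°) = 0.06639 I₀.
I₃ = I₂ cos²(50° + 10°) = 0.06639 I₀ · cos²(60°) = 0.0166 I₀.
So 21.1 W/m² = 0.0166 I₀, giving I₀ = 21.1/0.0166 = 1271 W/m².

I₀ ≈ 1270 W/m²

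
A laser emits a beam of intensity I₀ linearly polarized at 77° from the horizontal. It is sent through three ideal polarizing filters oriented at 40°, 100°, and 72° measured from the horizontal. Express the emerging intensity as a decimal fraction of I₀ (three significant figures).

≈ 0.124 I₀

I₁ = I₀ cos²(40° − 77°) = I₀ cos²(37°) = 0.6378 I₀.
I₂ = I₁ cos²(100° − 40°) = 0.6378 I₀ · cos²(60°) = 0.1595 I₀.
I₃ = I₂ cos²(72° − 100°) = 0.1595 I₀ · cos²(28°) = 0.1243 I₀.
Transmitted fraction = 0.1243.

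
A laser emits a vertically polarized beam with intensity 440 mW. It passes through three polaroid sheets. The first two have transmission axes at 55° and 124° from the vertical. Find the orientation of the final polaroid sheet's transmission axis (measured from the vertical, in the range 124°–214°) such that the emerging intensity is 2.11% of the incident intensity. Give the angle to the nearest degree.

I₁ = I₀ cos²(55° − 0°) = I₀ cos²(55°) = 0.329 I₀.
I₂ = I₁ cos²(124° − 55°) = 0.329 I₀ · cos²(69°) = 0.04225 I₀.
Need I₃/I₀ = 0.0211, so cos²(θ − 124°) = 0.0211 / 0.04225 = 0.4994.
θ − 124° = arccos(√0.4994) = 45.0°, giving θ ≈ 124 + 45.0 = 169.0°.

θ ≈ 169°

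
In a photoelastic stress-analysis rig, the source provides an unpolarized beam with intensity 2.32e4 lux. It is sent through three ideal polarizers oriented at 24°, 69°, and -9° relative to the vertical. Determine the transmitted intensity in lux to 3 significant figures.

I ≈ 251 lux

Unpolarized light through the first polarizer → I₁ = 2.32e4 lux/2 = 1.16e+04 lux, polarized at 24°.
I₂ = I₁ · cos²(45°) = 1.16e+04 · 0.5 = 5800 lux.
I₃ = I₂ · cos²(78°) = 5800 · 0.04323 = 250.7 lux.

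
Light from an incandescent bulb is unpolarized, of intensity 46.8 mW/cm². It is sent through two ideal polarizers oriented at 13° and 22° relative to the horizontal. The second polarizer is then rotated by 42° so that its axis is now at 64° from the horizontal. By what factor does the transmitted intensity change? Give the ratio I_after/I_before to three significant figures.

Before rotation:
Unpolarized light through the first polarizer → I₁ = ½ I₀, now polarized at 13°.
I₂ = I₁ cos²(22° − 13°) = 0.5 I₀ · cos²(9°) = 0.4878 I₀.
After rotation:
Unpolarized light through the first polarizer → I₁ = ½ I₀, now polarized at 13°.
I₂ = I₁ cos²(64° − 13°) = 0.5 I₀ · cos²(51°) = 0.198 I₀.
Ratio = 0.198 / 0.4878 = 0.406.

I_new/I_old ≈ 0.406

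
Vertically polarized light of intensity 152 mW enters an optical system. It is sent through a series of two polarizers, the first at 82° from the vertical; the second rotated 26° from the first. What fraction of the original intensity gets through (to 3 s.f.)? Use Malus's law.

By Malus's law, I₁ = 152 mW · cos²(82°) = 2.944 mW.
I₂ = I₁ · cos²(26°) = 2.944 · 0.8078 = 2.378 mW.
Transmitted fraction = 0.01565.

I/I₀ ≈ 0.0156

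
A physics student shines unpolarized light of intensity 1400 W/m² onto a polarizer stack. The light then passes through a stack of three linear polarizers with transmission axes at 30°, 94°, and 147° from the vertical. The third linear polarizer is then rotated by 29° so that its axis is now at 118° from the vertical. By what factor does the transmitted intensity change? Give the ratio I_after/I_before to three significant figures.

I_new/I_old ≈ 2.30

Before rotation:
Unpolarized light through the first polarizer → I₁ = ½ I₀, now polarized at 30°.
I₂ = I₁ cos²(94° − 30°) = 0.5 I₀ · cos²(64°) = 0.09608 I₀.
I₃ = I₂ cos²(147° − 94°) = 0.09608 I₀ · cos²(53°) = 0.0348 I₀.
After rotation:
Unpolarized light through the first polarizer → I₁ = ½ I₀, now polarized at 30°.
I₂ = I₁ cos²(94° − 30°) = 0.5 I₀ · cos²(64°) = 0.09608 I₀.
I₃ = I₂ cos²(118° − 94°) = 0.09608 I₀ · cos²(24°) = 0.08019 I₀.
Ratio = 0.08019 / 0.0348 = 2.304.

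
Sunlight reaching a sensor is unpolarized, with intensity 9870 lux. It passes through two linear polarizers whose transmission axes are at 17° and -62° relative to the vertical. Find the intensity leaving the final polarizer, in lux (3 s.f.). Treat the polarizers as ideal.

I ≈ 180 lux

Unpolarized light through the first polarizer → I₁ = 9870 lux/2 = 4935 lux, polarized at 17°.
I₂ = I₁ · cos²(79°) = 4935 · 0.03641 = 179.7 lux.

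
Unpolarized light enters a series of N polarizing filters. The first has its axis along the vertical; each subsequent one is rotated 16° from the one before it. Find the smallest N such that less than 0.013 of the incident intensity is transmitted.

N = 48

First polarizer halves the unpolarized light: factor 1/2.
Each further stage multiplies by cos²(16°) = 0.924.
After N polarizers: T = 0.5·0.924^(N−1). Require T < 0.013 ⇒ N−1 > ln(0.013/0.5)/ln(0.924) = 46.19, so N−1 ≥ 47 and N = 48.
Check: N=48 gives T = 0.01219 < 0.013; N=47 gives T = 0.01319.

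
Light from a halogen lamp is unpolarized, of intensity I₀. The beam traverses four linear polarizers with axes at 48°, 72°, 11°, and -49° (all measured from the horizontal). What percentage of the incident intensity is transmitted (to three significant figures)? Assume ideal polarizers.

≈ 2.45%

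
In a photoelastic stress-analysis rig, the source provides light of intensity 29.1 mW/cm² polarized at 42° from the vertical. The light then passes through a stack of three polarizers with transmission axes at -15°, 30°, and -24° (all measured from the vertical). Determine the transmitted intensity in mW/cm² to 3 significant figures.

I ≈ 1.49 mW/cm²

I₁ = 29.1 mW/cm² · cos²(57°) = 8.632 mW/cm².
I₂ = I₁ · cos²(45°) = 8.632 · 0.5 = 4.316 mW/cm².
I₃ = I₂ · cos²(54°) = 4.316 · 0.3455 = 1.491 mW/cm².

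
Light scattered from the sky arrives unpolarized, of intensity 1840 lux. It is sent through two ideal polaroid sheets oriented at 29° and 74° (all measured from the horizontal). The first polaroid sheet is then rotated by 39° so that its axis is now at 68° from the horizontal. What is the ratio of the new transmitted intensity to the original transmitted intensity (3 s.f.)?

Before rotation:
Unpolarized light through the first polarizer → I₁ = ½ I₀, now polarized at 29°.
I₂ = I₁ cos²(74° − 29°) = 0.5 I₀ · cos²(45°) = 0.25 I₀.
After rotation:
Unpolarized light through the first polarizer → I₁ = ½ I₀, now polarized at 68°.
I₂ = I₁ cos²(74° − 68°) = 0.5 I₀ · cos²(6°) = 0.4945 I₀.
Ratio = 0.4945 / 0.25 = 1.978.

I_new/I_old ≈ 1.98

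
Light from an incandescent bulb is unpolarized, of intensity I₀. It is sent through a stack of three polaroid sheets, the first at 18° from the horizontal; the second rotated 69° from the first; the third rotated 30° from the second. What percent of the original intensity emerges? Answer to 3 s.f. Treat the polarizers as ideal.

Unpolarized light through the first polarizer → I₁ = ½ I₀, now polarized at 18°.
I₂ = I₁ cos²(69°) = 0.5 · 0.1284 I₀ = 0.06421 I₀.
I₃ = I₂ cos²(30°) = 0.06421 · 0.75 I₀ = 0.04816 I₀.
That is 4.816% of the incident intensity.

≈ 4.82%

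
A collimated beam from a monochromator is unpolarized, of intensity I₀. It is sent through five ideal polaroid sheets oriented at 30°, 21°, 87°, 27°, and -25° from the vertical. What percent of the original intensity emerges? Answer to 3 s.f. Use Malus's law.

Unpolarized light through the first polarizer → I₁ = ½ I₀, now polarized at 30°.
I₂ = I₁ cos²(21° − 30°) = 0.5 I₀ · cos²(9°) = 0.4878 I₀.
I₃ = I₂ cos²(87° − 21°) = 0.4878 I₀ · cos²(66°) = 0.08069 I₀.
I₄ = I₃ cos²(27° − 87°) = 0.08069 I₀ · cos²(60°) = 0.02017 I₀.
I₅ = I₄ cos²(-25° − 27°) = 0.02017 I₀ · cos²(52°) = 0.007646 I₀.
That is 0.7646% of the incident intensity.

≈ 0.765%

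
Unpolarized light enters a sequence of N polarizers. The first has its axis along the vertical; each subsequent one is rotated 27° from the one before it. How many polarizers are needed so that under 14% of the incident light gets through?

First polarizer halves the unpolarized light: factor 1/2.
Each further stage multiplies by cos²(27°) = 0.7939.
After N polarizers: T = 0.5·0.7939^(N−1). Require T < 0.14 ⇒ N−1 > ln(0.14/0.5)/ln(0.7939) = 5.52, so N−1 ≥ 6 and N = 7.
Check: N=7 gives T = 0.1252 < 0.14; N=6 gives T = 0.1577.

N = 7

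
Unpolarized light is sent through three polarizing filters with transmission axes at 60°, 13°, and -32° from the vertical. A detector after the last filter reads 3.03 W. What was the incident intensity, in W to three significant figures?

Unpolarized light through the first polarizer → I₁ = ½ I₀, now polarized at 60°.
I₂ = I₁ cos²(13° − 60°) = 0.5 I₀ · cos²(47°) = 0.2326 I₀.
I₃ = I₂ cos²(-32° − 13°) = 0.2326 I₀ · cos²(45°) = 0.1163 I₀.
So 3.03 W = 0.1163 I₀, giving I₀ = 3.03/0.1163 = 26.06 W.

I₀ ≈ 26.1 W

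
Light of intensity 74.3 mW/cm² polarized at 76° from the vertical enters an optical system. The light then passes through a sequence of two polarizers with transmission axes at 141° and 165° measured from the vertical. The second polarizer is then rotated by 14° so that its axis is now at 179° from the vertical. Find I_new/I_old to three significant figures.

I_new/I_old ≈ 0.744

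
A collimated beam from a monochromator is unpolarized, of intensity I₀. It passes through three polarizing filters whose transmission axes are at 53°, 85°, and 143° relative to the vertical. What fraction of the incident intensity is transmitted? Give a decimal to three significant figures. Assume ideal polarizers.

≈ 0.101 I₀

Unpolarized light through the first polarizer → I₁ = ½ I₀, now polarized at 53°.
I₂ = I₁ cos²(85° − 53°) = 0.5 I₀ · cos²(32°) = 0.3596 I₀.
I₃ = I₂ cos²(143° − 85°) = 0.3596 I₀ · cos²(58°) = 0.101 I₀.
Transmitted fraction = 0.101.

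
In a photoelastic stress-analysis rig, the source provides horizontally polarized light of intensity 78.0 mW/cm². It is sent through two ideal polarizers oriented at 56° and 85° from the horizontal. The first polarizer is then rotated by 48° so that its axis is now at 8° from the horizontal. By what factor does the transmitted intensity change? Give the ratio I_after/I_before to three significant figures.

I_new/I_old ≈ 0.207

Before rotation:
I₁ = I₀ cos²(56° − 0°) = I₀ cos²(56°) = 0.3127 I₀.
I₂ = I₁ cos²(85° − 56°) = 0.3127 I₀ · cos²(29°) = 0.2392 I₀.
After rotation:
I₁ = I₀ cos²(8° − 0°) = I₀ cos²(8°) = 0.9806 I₀.
I₂ = I₁ cos²(85° − 8°) = 0.9806 I₀ · cos²(77°) = 0.04962 I₀.
Ratio = 0.04962 / 0.2392 = 0.2075.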